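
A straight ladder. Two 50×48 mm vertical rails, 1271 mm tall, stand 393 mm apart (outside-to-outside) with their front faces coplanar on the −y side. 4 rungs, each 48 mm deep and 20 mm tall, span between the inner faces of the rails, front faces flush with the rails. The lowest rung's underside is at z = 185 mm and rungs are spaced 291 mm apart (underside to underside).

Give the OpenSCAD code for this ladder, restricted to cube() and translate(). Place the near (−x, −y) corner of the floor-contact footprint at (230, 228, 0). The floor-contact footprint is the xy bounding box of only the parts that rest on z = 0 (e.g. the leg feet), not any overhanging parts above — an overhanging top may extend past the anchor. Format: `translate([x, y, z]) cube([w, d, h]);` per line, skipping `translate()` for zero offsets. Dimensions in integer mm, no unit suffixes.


// rung span = 393 - 2*50 = 293
// rung[k] z = 185 + k*291
translate([230, 228, 0]) cube([50, 48, 1271]);
translate([573, 228, 0]) cube([50, 48, 1271]);
translate([280, 228, 185]) cube([293, 48, 20]);
translate([280, 228, 476]) cube([293, 48, 20]);
translate([280, 228, 767]) cube([293, 48, 20]);
translate([280, 228, 1058]) cube([293, 48, 20]);


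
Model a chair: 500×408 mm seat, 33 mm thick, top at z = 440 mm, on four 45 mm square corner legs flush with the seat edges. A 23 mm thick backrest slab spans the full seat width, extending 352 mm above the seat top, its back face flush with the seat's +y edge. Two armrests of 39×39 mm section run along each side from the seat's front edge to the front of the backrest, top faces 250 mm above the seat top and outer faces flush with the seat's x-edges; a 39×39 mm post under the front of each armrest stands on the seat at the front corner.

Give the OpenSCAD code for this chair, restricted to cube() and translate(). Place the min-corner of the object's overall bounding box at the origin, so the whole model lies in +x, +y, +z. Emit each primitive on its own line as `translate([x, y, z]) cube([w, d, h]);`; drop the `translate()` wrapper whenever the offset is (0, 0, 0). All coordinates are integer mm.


translate([0, 0, 407]) cube([500, 408, 33]);
cube([45, 45, 407]);
translate([455, 0, 0]) cube([45, 45, 407]);
translate([0, 363, 0]) cube([45, 45, 407]);
translate([455, 363, 0]) cube([45, 45, 407]);
translate([0, 385, 440]) cube([500, 23, 352]);
translate([0, 0, 651]) cube([39, 385, 39]);
translate([461, 0, 651]) cube([39, 385, 39]);
translate([0, 0, 440]) cube([39, 39, 211]);
translate([461, 0, 440]) cube([39, 39, 211]);


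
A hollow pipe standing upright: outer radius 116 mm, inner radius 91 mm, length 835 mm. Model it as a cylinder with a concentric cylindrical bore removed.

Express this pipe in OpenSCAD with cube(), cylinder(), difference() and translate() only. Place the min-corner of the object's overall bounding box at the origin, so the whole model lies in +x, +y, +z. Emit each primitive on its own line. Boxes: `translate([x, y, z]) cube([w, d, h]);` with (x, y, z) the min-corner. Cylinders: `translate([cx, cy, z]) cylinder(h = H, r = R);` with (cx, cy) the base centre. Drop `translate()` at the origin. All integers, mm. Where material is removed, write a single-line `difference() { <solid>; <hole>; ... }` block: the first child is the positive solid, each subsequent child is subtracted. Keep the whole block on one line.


difference() { translate([116, 116, 0]) cylinder(h = 835, r = 116); translate([116, 116, 0]) cylinder(h = 835, r = 91); }


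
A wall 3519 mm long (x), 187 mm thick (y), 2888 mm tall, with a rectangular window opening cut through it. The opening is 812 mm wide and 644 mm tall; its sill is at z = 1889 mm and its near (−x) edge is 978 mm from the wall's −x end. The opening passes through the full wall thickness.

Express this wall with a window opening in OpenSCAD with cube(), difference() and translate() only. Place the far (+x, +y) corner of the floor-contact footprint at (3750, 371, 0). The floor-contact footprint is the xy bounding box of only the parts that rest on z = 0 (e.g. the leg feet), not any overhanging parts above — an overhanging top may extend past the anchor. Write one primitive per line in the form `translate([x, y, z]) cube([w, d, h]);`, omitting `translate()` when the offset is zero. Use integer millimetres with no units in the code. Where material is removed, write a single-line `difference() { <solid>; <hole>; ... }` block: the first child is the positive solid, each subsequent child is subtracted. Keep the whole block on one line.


difference() { translate([231, 184, 0]) cube([3519, 187, 2888]); translate([1209, 184, 1889]) cube([812, 187, 644]); }


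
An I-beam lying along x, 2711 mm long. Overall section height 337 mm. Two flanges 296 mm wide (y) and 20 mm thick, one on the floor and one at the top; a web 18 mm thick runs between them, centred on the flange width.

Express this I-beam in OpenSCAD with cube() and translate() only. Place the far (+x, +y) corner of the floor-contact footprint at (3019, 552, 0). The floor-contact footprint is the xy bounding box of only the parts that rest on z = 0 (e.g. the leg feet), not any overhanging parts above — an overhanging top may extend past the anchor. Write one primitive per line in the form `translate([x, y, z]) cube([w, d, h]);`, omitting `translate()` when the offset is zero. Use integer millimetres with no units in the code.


translate([308, 256, 0]) cube([2711, 296, 20]);
translate([308, 395, 20]) cube([2711, 18, 297]);
translate([308, 256, 317]) cube([2711, 296, 20]);


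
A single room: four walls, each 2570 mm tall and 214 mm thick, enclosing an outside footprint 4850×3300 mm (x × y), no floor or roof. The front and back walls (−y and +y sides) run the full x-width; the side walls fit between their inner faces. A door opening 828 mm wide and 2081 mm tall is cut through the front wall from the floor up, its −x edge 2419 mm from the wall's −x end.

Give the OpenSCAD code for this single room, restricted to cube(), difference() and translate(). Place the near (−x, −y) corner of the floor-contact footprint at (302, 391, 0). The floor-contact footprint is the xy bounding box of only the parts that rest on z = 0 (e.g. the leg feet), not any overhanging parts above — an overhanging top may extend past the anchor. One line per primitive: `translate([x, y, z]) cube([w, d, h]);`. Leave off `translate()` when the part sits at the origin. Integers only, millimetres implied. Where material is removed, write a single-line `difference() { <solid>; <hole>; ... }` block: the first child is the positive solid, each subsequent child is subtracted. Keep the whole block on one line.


difference() { translate([302, 391, 0]) cube([4850, 214, 2570]); translate([2721, 391, 0]) cube([828, 214, 2081]); }
translate([302, 3477, 0]) cube([4850, 214, 2570]);
translate([302, 605, 0]) cube([214, 2872, 2570]);
translate([4938, 605, 0]) cube([214, 2872, 2570]);


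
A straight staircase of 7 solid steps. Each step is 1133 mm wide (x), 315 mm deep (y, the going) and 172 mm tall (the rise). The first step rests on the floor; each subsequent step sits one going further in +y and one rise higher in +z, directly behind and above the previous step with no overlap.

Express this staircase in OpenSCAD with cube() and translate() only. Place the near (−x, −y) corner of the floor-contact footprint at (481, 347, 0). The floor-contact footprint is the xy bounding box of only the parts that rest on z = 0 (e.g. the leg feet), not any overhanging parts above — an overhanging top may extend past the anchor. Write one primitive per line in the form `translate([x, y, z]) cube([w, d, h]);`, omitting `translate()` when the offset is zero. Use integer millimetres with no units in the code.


translate([481, 347, 0]) cube([1133, 315, 172]);
translate([481, 662, 172]) cube([1133, 315, 172]);
translate([481, 977, 344]) cube([1133, 315, 172]);
translate([481, 1292, 516]) cube([1133, 315, 172]);
translate([481, 1607, 688]) cube([1133, 315, 172]);
translate([481, 1922, 860]) cube([1133, 315, 172]);
translate([481, 2237, 1032]) cube([1133, 315, 172]);


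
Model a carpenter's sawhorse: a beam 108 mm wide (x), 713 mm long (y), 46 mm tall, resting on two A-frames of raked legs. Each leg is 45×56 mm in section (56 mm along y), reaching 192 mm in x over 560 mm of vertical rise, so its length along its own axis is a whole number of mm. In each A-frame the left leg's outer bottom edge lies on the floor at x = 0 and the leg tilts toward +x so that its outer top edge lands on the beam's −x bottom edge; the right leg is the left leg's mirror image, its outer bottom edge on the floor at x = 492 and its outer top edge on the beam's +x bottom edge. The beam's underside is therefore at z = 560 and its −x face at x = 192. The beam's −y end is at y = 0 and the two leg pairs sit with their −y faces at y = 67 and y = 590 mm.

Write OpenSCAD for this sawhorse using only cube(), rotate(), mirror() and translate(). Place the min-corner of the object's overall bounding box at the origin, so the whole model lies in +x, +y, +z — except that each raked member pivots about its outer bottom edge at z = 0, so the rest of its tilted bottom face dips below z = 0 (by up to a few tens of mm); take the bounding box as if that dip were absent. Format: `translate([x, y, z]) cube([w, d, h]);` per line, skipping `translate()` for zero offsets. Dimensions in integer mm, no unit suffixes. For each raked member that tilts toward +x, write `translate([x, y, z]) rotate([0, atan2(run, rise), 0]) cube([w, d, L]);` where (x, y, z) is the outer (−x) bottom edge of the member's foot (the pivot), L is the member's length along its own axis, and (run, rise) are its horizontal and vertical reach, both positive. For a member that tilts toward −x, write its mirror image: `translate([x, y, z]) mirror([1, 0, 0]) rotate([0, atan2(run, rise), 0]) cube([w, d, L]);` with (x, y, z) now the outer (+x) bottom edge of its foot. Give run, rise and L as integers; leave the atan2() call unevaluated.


translate([192, 0, 560]) cube([108, 713, 46]);
translate([0, 67, 0]) rotate([0, atan2(192, 560), 0]) cube([45, 56, 592]);
translate([492, 67, 0]) mirror([1, 0, 0]) rotate([0, atan2(192, 560), 0]) cube([45, 56, 592]);
translate([0, 590, 0]) rotate([0, atan2(192, 560), 0]) cube([45, 56, 592]);
translate([492, 590, 0]) mirror([1, 0, 0]) rotate([0, atan2(192, 560), 0]) cube([45, 56, 592]);


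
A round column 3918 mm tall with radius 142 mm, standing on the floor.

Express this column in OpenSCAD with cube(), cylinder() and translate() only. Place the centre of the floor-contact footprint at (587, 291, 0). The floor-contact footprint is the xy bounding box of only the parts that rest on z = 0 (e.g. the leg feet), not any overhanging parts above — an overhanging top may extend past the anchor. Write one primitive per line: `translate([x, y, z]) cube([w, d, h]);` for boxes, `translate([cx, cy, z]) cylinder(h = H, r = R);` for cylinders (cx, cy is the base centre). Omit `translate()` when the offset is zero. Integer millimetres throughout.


translate([587, 291, 0]) cylinder(h = 3918, r = 142);


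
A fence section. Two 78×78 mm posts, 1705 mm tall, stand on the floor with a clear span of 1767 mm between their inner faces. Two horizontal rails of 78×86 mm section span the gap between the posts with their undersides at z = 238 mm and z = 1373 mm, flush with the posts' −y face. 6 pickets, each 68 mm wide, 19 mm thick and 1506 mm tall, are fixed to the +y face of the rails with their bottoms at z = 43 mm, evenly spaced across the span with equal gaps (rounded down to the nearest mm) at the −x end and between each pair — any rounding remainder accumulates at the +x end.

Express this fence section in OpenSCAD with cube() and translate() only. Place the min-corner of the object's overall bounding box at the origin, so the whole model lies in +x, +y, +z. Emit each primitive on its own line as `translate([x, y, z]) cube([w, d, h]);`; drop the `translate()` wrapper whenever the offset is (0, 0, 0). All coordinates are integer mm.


cube([78, 78, 1705]);
translate([1845, 0, 0]) cube([78, 78, 1705]);
translate([78, 0, 238]) cube([1767, 78, 86]);
translate([78, 0, 1373]) cube([1767, 78, 86]);
translate([272, 78, 43]) cube([68, 19, 1506]);
translate([534, 78, 43]) cube([68, 19, 1506]);
translate([796, 78, 43]) cube([68, 19, 1506]);
translate([1058, 78, 43]) cube([68, 19, 1506]);
translate([1320, 78, 43]) cube([68, 19, 1506]);
translate([1582, 78, 43]) cube([68, 19, 1506]);


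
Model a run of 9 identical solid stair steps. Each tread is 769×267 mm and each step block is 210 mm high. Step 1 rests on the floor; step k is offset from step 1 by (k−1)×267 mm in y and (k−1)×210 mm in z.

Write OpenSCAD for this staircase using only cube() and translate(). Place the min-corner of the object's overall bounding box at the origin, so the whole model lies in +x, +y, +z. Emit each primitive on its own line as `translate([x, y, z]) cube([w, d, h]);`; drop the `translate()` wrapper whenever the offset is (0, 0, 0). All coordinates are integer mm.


cube([769, 267, 210]);
translate([0, 267, 210]) cube([769, 267, 210]);
translate([0, 534, 420]) cube([769, 267, 210]);
translate([0, 801, 630]) cube([769, 267, 210]);
translate([0, 1068, 840]) cube([769, 267, 210]);
translate([0, 1335, 1050]) cube([769, 267, 210]);
translate([0, 1602, 1260]) cube([769, 267, 210]);
translate([0, 1869, 1470]) cube([769, 267, 210]);
translate([0, 2136, 1680]) cube([769, 267, 210]);


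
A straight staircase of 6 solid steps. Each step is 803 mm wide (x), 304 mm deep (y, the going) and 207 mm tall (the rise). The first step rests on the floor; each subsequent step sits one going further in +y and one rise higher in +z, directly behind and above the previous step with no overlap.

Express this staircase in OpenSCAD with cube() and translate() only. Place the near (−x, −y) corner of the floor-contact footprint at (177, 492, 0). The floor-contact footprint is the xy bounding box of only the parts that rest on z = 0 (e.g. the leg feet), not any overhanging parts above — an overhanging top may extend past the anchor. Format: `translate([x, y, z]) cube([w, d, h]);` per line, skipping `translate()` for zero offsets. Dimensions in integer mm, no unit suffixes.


translate([177, 492, 0]) cube([803, 304, 207]);
translate([177, 796, 207]) cube([803, 304, 207]);
translate([177, 1100, 414]) cube([803, 304, 207]);
translate([177, 1404, 621]) cube([803, 304, 207]);
translate([177, 1708, 828]) cube([803, 304, 207]);
translate([177, 2012, 1035]) cube([803, 304, 207]);


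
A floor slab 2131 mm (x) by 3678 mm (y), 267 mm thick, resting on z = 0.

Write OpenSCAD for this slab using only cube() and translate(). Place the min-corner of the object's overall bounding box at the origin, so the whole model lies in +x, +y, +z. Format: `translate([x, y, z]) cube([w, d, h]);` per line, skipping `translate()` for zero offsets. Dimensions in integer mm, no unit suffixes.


cube([2131, 3678, 267]);


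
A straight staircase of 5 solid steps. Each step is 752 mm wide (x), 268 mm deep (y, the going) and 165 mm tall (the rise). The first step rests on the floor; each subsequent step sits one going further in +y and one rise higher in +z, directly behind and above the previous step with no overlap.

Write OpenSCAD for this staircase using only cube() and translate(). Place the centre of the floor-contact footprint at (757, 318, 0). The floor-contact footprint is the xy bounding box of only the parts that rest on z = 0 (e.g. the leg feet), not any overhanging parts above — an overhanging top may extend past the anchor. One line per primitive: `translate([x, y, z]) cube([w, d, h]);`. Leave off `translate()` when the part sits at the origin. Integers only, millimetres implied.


translate([381, 184, 0]) cube([752, 268, 165]);
translate([381, 452, 165]) cube([752, 268, 165]);
translate([381, 720, 330]) cube([752, 268, 165]);
translate([381, 988, 495]) cube([752, 268, 165]);
translate([381, 1256, 660]) cube([752, 268, 165]);


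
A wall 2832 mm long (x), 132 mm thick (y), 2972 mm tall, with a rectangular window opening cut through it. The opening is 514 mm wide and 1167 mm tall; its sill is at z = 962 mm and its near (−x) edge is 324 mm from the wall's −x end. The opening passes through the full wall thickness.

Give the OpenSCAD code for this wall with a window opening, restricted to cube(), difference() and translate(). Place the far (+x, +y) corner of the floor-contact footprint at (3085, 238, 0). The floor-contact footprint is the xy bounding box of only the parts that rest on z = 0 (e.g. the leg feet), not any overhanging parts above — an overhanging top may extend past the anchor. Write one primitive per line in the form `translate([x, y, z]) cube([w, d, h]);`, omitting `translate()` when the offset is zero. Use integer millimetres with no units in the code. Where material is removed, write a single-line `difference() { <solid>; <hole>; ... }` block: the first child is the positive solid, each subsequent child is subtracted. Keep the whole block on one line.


difference() { translate([253, 106, 0]) cube([2832, 132, 2972]); translate([577, 106, 962]) cube([514, 132, 1167]); }


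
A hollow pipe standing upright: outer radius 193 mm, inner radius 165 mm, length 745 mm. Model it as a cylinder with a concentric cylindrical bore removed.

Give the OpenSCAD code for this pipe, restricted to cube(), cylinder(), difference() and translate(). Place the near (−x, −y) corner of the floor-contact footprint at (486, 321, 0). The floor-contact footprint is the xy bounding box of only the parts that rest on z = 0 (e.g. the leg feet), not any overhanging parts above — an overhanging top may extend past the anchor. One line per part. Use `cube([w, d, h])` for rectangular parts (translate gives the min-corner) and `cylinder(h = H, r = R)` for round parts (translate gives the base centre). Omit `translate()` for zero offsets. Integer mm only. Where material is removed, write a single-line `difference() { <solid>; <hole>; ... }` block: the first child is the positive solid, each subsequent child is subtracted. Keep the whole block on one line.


difference() { translate([679, 514, 0]) cylinder(h = 745, r = 193); translate([679, 514, 0]) cylinder(h = 745, r = 165); }


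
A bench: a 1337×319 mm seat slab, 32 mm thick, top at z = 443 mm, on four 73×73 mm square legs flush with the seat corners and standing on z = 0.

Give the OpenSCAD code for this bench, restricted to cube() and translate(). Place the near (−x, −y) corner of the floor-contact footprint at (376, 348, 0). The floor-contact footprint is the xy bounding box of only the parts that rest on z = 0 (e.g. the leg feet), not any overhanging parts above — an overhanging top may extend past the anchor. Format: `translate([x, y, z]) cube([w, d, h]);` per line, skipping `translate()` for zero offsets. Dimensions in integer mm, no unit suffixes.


// leg_h = 443 − 32 = 411
translate([376, 348, 411]) cube([1337, 319, 32]);
translate([376, 348, 0]) cube([73, 73, 411]);
translate([376, 594, 0]) cube([73, 73, 411]);
translate([1640, 348, 0]) cube([73, 73, 411]);
translate([1640, 594, 0]) cube([73, 73, 411]);


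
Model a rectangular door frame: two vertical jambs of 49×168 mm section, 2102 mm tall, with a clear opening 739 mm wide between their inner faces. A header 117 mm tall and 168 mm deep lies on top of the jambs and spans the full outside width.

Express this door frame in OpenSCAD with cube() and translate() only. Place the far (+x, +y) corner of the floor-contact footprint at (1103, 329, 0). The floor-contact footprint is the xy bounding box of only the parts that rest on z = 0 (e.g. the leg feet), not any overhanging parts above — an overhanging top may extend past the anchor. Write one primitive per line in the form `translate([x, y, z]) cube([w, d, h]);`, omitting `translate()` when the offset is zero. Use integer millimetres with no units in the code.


translate([266, 161, 0]) cube([49, 168, 2102]);
translate([1054, 161, 0]) cube([49, 168, 2102]);
translate([266, 161, 2102]) cube([837, 168, 117]);


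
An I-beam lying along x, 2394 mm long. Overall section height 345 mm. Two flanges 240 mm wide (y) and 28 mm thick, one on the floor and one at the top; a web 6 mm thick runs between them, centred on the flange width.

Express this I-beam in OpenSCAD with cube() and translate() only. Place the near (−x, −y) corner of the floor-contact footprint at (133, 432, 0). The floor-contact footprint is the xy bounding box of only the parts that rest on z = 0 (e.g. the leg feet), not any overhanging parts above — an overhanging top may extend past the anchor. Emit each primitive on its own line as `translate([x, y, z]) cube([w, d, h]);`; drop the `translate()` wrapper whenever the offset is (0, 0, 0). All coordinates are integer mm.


translate([133, 432, 0]) cube([2394, 240, 28]);
translate([133, 549, 28]) cube([2394, 6, 289]);
translate([133, 432, 317]) cube([2394, 240, 28]);


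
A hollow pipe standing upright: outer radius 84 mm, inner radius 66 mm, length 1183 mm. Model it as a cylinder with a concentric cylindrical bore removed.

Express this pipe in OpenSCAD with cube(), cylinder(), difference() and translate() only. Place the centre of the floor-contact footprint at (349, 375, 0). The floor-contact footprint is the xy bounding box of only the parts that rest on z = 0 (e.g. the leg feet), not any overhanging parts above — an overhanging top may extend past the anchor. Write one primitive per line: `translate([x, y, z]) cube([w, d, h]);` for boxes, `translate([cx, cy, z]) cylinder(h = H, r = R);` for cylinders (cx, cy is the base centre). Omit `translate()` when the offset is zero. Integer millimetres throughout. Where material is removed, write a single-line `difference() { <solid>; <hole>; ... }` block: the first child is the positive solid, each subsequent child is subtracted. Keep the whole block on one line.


difference() { translate([349, 375, 0]) cylinder(h = 1183, r = 84); translate([349, 375, 0]) cylinder(h = 1183, r = 66); }


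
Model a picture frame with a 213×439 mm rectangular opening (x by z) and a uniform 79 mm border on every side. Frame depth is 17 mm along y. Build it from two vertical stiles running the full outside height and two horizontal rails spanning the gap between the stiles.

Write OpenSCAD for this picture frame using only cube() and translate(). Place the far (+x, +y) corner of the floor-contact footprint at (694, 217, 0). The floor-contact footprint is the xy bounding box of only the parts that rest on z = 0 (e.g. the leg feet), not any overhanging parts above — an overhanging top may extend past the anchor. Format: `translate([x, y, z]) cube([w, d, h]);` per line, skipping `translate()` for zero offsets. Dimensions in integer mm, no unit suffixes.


translate([323, 200, 0]) cube([79, 17, 597]);
translate([615, 200, 0]) cube([79, 17, 597]);
translate([402, 200, 0]) cube([213, 17, 79]);
translate([402, 200, 518]) cube([213, 17, 79]);


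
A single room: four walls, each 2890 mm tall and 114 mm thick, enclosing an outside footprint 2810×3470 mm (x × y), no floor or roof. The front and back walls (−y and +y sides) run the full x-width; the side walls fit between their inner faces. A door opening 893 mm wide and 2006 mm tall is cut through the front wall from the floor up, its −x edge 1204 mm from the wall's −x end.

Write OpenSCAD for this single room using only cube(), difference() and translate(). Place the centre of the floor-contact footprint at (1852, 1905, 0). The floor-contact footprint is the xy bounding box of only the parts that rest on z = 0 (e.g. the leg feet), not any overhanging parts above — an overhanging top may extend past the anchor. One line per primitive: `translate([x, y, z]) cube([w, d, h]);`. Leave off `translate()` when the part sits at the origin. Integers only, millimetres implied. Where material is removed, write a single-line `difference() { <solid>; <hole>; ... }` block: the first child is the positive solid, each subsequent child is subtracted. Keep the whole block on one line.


difference() { translate([447, 170, 0]) cube([2810, 114, 2890]); translate([1651, 170, 0]) cube([893, 114, 2006]); }
translate([447, 3526, 0]) cube([2810, 114, 2890]);
translate([447, 284, 0]) cube([114, 3242, 2890]);
translate([3143, 284, 0]) cube([114, 3242, 2890]);


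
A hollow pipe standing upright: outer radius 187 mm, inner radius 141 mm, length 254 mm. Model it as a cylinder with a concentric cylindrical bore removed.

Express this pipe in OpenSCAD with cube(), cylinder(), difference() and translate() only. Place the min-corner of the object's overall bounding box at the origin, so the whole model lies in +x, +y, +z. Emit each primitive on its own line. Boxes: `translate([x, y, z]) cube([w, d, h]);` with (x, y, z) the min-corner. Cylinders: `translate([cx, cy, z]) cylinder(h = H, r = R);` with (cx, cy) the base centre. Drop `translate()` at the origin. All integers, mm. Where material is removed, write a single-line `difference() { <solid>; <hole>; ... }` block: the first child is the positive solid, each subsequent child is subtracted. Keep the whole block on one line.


difference() { translate([187, 187, 0]) cylinder(h = 254, r = 187); translate([187, 187, 0]) cylinder(h = 254, r = 141); }


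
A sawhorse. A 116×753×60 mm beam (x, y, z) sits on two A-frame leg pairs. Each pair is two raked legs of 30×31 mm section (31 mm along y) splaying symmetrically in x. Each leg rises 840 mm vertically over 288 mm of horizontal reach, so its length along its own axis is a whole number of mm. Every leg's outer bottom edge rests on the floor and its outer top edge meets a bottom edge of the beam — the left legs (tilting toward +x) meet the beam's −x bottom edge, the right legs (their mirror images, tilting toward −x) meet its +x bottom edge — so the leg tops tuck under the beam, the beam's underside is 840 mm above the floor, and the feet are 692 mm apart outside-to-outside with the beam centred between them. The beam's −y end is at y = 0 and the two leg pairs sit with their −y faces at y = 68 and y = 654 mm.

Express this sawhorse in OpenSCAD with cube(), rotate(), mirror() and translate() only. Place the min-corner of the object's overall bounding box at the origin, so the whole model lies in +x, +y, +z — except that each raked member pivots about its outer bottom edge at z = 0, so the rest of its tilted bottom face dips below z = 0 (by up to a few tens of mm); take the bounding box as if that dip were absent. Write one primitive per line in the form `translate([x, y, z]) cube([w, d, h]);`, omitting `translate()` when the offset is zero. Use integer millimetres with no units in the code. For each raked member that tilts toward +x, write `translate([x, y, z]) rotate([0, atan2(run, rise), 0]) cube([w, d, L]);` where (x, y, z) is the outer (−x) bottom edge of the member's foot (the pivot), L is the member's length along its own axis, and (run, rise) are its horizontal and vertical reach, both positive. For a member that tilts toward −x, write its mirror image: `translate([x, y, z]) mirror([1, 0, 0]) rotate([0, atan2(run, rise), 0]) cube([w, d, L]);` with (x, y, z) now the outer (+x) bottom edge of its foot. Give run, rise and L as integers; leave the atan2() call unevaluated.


translate([288, 0, 840]) cube([116, 753, 60]);
translate([0, 68, 0]) rotate([0, atan2(288, 840), 0]) cube([30, 31, 888]);
translate([692, 68, 0]) mirror([1, 0, 0]) rotate([0, atan2(288, 840), 0]) cube([30, 31, 888]);
translate([0, 654, 0]) rotate([0, atan2(288, 840), 0]) cube([30, 31, 888]);
translate([692, 654, 0]) mirror([1, 0, 0]) rotate([0, atan2(288, 840), 0]) cube([30, 31, 888]);


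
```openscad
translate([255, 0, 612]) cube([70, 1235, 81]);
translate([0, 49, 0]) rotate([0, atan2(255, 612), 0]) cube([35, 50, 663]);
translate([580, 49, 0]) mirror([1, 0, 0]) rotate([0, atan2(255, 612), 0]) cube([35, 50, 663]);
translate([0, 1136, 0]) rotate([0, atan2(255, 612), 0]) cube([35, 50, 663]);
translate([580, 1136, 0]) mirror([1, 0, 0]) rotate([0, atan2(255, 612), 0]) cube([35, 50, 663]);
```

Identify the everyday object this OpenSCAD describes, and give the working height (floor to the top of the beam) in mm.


A sawhorse. The overall height is 693 mm.

A beam across two mirrored pairs of raked legs — a sawhorse. The beam's underside is at z = 612 (matching the legs' vertical rise in atan2(255, 612)) and the beam is 81 mm tall, so its top is at 612 + 81 = 693 mm. The raked legs top out at the beam's underside, so that is the highest point.


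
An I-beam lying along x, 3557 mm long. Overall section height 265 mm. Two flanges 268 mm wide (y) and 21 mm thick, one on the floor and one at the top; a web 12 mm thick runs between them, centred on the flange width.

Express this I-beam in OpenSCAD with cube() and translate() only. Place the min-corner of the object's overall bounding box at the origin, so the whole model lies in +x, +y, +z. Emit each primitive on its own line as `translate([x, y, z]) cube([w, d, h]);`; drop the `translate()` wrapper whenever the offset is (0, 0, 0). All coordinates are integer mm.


cube([3557, 268, 21]);
translate([0, 128, 21]) cube([3557, 12, 223]);
translate([0, 0, 244]) cube([3557, 268, 21]);


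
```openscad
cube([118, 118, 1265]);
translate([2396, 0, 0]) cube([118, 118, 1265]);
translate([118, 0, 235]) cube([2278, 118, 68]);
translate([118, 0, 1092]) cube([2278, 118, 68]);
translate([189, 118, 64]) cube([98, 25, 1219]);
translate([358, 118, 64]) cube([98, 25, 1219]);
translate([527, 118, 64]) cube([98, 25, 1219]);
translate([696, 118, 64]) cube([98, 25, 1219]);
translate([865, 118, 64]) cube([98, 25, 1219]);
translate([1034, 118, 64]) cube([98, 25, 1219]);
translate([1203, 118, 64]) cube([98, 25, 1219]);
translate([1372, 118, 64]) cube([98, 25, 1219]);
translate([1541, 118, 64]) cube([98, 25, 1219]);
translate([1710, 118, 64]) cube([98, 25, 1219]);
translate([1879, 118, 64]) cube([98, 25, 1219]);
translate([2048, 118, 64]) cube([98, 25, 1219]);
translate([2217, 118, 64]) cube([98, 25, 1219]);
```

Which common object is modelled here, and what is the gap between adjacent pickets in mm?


A fence section. The picket gap is 71 mm.

Two posts, two rails, 13 pickets — a fence section. Span 2278 mm holds 13 pickets of 98 mm with 14 equal gaps: ⌊(2278 − 13·98) / 14⌋ = 71 mm.


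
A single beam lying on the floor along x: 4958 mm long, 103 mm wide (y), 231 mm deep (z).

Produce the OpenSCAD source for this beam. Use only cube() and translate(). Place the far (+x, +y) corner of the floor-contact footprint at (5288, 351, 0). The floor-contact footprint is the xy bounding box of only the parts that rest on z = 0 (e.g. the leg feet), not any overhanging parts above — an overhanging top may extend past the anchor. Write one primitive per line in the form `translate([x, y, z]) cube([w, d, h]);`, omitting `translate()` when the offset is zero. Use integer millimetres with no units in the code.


translate([330, 248, 0]) cube([4958, 103, 231]);


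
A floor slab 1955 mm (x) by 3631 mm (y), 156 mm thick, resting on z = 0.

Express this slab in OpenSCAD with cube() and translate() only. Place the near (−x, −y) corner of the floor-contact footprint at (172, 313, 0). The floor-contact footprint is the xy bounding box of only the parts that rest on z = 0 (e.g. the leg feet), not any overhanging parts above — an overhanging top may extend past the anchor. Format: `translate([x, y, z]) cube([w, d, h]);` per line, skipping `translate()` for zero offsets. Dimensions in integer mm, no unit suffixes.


translate([172, 313, 0]) cube([1955, 3631, 156]);


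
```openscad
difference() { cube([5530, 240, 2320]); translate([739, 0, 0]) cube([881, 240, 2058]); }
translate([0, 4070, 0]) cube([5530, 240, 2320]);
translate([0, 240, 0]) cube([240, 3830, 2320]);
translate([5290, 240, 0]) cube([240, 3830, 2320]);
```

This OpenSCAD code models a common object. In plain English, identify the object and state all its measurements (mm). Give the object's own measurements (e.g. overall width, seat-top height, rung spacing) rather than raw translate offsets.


A single room: four walls, each 2320 mm tall and 240 mm thick, enclosing an outside footprint 5530×4310 mm (x × y), no floor or roof. The front and back walls (−y and +y sides) run the full x-width; the side walls fit between their inner faces. A door opening 881 mm wide and 2058 mm tall is cut through the front wall from the floor up, its −x edge 739 mm from the wall's −x end.


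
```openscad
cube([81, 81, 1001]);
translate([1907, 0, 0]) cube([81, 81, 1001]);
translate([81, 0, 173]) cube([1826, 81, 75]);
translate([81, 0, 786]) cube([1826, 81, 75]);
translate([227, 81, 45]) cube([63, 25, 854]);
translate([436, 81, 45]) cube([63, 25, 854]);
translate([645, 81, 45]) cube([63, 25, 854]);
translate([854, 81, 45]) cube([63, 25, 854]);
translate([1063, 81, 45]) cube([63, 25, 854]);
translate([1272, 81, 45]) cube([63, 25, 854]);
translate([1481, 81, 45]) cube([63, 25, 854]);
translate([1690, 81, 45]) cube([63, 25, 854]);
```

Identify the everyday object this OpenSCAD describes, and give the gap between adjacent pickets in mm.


A fence section. The picket gap is 146 mm.

Two posts, two rails, 8 pickets — a fence section. Span 1826 mm holds 8 pickets of 63 mm with 9 equal gaps: ⌊(1826 − 8·63) / 9⌋ = 146 mm.


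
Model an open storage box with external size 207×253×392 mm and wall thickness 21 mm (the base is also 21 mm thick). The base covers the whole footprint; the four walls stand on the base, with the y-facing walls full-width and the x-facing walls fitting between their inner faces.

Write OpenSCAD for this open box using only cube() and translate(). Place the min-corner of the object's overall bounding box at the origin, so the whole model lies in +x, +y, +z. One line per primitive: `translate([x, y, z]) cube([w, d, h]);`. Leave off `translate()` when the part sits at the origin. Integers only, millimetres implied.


cube([207, 253, 21]);
translate([0, 0, 21]) cube([207, 21, 371]);
translate([0, 232, 21]) cube([207, 21, 371]);
translate([0, 21, 21]) cube([21, 211, 371]);
translate([186, 21, 21]) cube([21, 211, 371]);


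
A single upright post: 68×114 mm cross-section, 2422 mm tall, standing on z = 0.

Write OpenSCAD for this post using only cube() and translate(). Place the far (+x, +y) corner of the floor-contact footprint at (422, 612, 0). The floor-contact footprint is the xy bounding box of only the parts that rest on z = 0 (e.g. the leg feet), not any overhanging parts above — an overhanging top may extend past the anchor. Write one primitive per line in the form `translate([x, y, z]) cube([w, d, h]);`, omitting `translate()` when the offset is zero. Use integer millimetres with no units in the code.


translate([354, 498, 0]) cube([68, 114, 2422]);


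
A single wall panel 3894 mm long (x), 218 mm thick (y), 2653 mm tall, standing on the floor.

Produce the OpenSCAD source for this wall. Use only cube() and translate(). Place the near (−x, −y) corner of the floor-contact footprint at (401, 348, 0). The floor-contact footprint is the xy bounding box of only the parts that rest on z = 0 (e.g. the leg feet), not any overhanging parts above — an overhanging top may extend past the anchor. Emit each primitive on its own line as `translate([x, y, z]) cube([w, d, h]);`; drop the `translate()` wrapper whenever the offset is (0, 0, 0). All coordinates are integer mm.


translate([401, 348, 0]) cube([3894, 218, 2653]);


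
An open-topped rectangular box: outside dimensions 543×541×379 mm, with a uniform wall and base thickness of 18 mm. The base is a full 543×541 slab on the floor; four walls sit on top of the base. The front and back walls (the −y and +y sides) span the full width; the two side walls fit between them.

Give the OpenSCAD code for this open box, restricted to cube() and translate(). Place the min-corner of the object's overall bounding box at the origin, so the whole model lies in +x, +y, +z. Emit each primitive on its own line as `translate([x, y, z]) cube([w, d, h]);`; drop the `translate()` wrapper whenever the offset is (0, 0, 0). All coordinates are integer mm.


cube([543, 541, 18]);
translate([0, 0, 18]) cube([543, 18, 361]);
translate([0, 523, 18]) cube([543, 18, 361]);
translate([0, 18, 18]) cube([18, 505, 361]);
translate([525, 18, 18]) cube([18, 505, 361]);


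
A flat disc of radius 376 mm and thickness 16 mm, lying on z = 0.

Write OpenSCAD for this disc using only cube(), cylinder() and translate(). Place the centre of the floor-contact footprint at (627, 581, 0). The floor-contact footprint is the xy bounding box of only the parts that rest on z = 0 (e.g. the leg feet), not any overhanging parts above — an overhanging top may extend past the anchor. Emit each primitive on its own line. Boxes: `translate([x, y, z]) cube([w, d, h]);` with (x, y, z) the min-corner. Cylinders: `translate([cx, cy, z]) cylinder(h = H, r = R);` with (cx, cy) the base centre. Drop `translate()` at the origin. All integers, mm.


translate([627, 581, 0]) cylinder(h = 16, r = 376);


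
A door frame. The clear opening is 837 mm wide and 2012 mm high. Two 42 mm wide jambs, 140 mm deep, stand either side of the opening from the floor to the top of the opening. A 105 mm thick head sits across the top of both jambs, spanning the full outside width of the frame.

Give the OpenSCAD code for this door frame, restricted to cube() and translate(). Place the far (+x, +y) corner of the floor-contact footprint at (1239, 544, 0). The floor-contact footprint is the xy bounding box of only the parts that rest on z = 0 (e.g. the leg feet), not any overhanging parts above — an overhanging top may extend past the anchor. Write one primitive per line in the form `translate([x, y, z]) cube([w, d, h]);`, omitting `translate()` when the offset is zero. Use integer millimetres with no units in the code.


translate([318, 404, 0]) cube([42, 140, 2012]);
translate([1197, 404, 0]) cube([42, 140, 2012]);
translate([318, 404, 2012]) cube([921, 140, 105]);


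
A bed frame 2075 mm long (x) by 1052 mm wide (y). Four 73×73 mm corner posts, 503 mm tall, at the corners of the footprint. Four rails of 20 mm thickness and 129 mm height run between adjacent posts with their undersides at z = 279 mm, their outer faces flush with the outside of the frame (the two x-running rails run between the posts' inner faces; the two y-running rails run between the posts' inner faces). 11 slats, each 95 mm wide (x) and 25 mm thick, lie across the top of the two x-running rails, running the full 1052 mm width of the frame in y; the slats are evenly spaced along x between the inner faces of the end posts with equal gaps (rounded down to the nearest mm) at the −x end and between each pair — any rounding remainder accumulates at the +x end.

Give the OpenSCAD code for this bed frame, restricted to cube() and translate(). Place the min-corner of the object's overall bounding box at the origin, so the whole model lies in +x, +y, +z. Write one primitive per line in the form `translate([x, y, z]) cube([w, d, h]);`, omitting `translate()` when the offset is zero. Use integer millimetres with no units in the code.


cube([73, 73, 503]);
translate([0, 979, 0]) cube([73, 73, 503]);
translate([2002, 0, 0]) cube([73, 73, 503]);
translate([2002, 979, 0]) cube([73, 73, 503]);
translate([73, 0, 279]) cube([1929, 20, 129]);
translate([73, 1032, 279]) cube([1929, 20, 129]);
translate([0, 73, 279]) cube([20, 906, 129]);
translate([2055, 73, 279]) cube([20, 906, 129]);
translate([146, 0, 408]) cube([95, 1052, 25]);
translate([314, 0, 408]) cube([95, 1052, 25]);
translate([482, 0, 408]) cube([95, 1052, 25]);
translate([650, 0, 408]) cube([95, 1052, 25]);
translate([818, 0, 408]) cube([95, 1052, 25]);
translate([986, 0, 408]) cube([95, 1052, 25]);
translate([1154, 0, 408]) cube([95, 1052, 25]);
translate([1322, 0, 408]) cube([95, 1052, 25]);
translate([1490, 0, 408]) cube([95, 1052, 25]);
translate([1658, 0, 408]) cube([95, 1052, 25]);
translate([1826, 0, 408]) cube([95, 1052, 25]);
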